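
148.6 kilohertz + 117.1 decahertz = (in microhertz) 1.498e+11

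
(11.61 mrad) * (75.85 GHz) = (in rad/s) 8.806e+08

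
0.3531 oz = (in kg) 0.01001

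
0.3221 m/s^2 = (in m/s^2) 0.3221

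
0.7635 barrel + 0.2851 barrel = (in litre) 166.7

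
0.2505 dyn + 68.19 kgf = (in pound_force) 150.3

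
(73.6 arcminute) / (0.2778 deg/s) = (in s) 4.416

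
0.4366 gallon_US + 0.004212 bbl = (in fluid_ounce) 78.53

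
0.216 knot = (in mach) 0.0003263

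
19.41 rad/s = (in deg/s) 1112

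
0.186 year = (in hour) 1629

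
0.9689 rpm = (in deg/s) 5.813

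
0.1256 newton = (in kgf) 0.01281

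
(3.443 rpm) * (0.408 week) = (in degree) 5.098e+06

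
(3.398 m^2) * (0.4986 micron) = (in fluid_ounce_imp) 0.05963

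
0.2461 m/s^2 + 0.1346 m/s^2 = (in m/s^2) 0.3807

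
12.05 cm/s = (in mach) 0.0003539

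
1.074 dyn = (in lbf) 2.414e-06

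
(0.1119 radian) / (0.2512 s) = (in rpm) 4.254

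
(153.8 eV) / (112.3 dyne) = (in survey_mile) 1.363e-17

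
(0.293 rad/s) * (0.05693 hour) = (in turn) 9.557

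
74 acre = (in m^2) 2.995e+05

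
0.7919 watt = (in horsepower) 0.001062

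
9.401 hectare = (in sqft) 1.012e+06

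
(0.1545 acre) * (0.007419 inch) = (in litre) 117.8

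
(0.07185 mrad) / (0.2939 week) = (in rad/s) 4.042e-10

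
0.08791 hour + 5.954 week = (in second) 3.601e+06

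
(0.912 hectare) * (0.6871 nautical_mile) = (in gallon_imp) 2.553e+09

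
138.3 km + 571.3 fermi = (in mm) 1.383e+08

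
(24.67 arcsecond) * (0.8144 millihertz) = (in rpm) 9.302e-07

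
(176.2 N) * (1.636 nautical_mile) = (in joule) 5.339e+05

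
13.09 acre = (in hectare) 5.297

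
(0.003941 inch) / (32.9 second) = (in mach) 8.936e-09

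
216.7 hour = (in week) 1.29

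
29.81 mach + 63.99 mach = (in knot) 6.208e+04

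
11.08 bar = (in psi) 160.7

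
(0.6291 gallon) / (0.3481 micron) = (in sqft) 7.364e+04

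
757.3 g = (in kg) 0.7573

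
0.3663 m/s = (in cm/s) 36.63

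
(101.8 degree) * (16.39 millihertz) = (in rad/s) 0.02912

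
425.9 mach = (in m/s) 1.45e+05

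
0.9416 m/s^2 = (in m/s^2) 0.9416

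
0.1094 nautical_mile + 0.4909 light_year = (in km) 4.644e+12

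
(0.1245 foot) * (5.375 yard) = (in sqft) 2.008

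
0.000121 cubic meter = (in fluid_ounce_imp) 4.259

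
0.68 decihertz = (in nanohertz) 6.8e+07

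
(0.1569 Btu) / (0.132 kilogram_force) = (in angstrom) 1.279e+12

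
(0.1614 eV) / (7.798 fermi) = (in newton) 3.316e-06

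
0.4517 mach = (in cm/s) 1.538e+04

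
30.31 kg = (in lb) 66.82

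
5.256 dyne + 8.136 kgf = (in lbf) 17.94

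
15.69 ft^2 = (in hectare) 0.0001458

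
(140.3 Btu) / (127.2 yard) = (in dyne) 1.273e+08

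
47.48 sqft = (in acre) 0.00109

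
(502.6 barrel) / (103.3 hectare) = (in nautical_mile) 4.177e-08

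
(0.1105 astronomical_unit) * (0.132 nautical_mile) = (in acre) 9.986e+08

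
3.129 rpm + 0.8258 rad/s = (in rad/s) 1.153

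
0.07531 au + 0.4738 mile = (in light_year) 1.191e-06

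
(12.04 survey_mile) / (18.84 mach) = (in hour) 0.000839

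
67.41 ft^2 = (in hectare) 0.0006263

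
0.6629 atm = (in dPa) 6.717e+05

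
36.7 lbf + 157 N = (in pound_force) 72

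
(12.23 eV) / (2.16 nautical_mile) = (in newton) 4.898e-22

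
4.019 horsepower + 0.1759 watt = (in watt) 2997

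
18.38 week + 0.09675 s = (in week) 18.38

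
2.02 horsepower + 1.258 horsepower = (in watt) 2444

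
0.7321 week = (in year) 0.01404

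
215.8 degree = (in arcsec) 7.769e+05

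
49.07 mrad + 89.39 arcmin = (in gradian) 4.779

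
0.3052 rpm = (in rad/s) 0.03196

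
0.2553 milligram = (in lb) 5.628e-07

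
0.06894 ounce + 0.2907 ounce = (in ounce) 0.3596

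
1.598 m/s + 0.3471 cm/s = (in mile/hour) 3.582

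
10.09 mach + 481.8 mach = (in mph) 3.747e+05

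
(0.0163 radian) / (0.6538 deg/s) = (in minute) 0.02381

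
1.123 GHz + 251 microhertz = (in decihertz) 1.123e+10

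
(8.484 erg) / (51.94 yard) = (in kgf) 1.822e-09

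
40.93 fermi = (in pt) 1.16e-10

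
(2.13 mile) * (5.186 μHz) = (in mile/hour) 0.03977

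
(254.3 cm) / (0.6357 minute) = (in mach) 0.0001958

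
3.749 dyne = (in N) 3.749e-05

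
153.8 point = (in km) 5.426e-05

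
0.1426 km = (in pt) 4.042e+05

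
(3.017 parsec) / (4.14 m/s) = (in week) 3.718e+10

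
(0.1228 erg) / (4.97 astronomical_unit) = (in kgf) 1.684e-21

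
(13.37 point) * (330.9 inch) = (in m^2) 0.03964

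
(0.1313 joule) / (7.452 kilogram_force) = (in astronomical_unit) 1.201e-14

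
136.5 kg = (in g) 1.365e+05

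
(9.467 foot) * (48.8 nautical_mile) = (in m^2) 2.608e+05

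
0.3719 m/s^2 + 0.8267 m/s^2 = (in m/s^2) 1.199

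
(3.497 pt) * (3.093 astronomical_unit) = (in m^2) 5.708e+08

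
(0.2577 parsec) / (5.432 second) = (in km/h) 5.27e+15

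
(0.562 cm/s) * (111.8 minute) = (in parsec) 1.222e-15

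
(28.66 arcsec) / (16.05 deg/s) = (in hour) 1.378e-07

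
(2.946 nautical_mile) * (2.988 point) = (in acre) 0.001421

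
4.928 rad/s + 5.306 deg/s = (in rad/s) 5.021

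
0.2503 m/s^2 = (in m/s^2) 0.2503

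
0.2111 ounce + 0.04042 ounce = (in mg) 7130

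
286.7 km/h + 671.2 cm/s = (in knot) 167.9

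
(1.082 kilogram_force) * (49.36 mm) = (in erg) 5.237e+06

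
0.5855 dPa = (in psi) 8.492e-06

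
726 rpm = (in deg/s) 4356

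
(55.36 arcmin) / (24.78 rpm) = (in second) 0.006206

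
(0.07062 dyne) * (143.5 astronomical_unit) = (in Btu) 1.437e+04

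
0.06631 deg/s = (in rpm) 0.01105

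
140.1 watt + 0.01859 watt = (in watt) 140.1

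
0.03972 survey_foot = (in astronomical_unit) 8.093e-14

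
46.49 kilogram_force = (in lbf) 102.5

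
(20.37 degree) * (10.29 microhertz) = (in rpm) 3.493e-05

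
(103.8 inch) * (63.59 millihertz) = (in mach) 0.0004924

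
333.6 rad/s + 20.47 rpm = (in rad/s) 335.7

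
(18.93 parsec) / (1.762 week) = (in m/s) 5.481e+11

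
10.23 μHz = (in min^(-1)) 0.0006138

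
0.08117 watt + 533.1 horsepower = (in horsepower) 533.1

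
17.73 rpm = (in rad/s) 1.857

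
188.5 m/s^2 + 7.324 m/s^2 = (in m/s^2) 195.8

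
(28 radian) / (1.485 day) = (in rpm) 0.002084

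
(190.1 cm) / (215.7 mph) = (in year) 6.251e-10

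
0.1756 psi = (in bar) 0.01211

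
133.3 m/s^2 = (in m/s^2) 133.3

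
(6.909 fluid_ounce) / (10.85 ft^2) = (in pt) 0.5746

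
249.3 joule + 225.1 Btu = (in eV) 1.484e+24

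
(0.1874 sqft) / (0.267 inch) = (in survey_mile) 0.001595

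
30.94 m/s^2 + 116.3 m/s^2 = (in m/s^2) 147.2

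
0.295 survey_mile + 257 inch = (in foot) 1579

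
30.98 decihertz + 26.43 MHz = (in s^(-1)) 2.643e+07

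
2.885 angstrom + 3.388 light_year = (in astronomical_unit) 2.143e+05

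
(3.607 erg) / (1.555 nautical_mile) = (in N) 1.252e-10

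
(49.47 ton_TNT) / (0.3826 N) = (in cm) 5.41e+13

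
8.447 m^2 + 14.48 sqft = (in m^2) 9.792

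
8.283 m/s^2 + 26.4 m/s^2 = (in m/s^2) 34.68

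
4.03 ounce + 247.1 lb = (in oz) 3958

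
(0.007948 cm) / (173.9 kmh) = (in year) 5.217e-14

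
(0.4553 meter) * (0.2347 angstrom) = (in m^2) 1.069e-11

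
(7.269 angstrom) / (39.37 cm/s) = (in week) 3.053e-15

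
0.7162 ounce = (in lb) 0.04476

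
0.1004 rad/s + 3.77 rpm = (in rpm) 4.729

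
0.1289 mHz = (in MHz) 1.289e-10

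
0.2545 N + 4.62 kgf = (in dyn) 4.556e+06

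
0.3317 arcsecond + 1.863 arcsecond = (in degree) 0.0006096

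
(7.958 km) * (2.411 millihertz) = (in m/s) 19.19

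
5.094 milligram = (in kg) 5.094e-06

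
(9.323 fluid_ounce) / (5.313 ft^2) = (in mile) 3.471e-07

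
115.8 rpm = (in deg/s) 694.8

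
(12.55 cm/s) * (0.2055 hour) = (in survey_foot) 304.6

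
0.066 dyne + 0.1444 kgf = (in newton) 1.416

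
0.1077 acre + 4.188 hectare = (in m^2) 4.232e+04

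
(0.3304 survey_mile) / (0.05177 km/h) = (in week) 0.06114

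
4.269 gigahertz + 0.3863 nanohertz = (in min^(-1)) 2.561e+11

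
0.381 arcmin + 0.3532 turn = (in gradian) 141.3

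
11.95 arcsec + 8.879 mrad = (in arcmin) 30.72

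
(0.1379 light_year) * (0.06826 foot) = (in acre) 6.707e+09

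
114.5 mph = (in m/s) 51.19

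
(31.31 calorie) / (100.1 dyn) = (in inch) 5.152e+06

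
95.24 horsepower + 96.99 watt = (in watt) 7.112e+04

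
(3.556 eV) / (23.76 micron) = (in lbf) 5.391e-15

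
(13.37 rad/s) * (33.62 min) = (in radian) 2.697e+04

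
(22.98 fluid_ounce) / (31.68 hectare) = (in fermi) 2.145e+06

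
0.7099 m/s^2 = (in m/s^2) 0.7099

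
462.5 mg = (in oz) 0.01631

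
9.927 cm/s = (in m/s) 0.09927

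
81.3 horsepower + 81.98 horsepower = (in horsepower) 163.3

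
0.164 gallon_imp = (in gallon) 0.197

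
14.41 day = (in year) 0.03948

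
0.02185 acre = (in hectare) 0.008842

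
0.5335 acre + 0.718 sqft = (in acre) 0.5335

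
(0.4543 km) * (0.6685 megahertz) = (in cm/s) 3.037e+10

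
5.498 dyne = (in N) 5.498e-05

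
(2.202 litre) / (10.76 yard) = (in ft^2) 0.002409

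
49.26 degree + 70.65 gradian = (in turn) 0.3135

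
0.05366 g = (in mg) 53.66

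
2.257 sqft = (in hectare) 2.097e-05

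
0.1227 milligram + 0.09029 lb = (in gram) 40.95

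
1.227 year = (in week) 63.98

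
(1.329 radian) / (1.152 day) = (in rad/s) 1.335e-05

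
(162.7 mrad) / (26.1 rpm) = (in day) 6.89e-07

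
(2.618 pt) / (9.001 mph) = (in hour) 6.376e-08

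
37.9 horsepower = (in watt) 2.826e+04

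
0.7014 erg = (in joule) 7.014e-08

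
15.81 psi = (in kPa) 109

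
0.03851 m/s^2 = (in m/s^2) 0.03851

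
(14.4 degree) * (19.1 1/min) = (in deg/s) 4.584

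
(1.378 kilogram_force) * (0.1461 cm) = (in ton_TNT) 4.719e-12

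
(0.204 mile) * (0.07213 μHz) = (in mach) 6.955e-08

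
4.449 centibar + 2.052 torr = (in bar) 0.04723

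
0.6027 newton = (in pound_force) 0.1355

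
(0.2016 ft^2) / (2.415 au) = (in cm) 5.184e-12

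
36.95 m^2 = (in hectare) 0.003695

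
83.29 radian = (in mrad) 8.329e+04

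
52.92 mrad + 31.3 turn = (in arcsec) 4.058e+07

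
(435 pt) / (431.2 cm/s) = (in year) 1.129e-09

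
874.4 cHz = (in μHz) 8.744e+06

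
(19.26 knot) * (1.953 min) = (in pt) 3.291e+06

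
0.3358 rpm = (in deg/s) 2.015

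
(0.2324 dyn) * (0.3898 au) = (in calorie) 3.239e+04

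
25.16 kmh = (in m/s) 6.989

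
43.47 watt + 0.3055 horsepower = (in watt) 271.3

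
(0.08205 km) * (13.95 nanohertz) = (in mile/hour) 2.56e-06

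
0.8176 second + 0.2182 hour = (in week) 0.0013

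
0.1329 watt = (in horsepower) 0.0001782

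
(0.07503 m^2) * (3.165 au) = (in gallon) 9.385e+12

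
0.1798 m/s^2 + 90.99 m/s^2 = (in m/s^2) 91.17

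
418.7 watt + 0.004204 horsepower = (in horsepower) 0.5657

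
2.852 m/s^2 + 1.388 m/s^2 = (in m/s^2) 4.24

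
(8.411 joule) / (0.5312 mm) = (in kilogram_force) 1615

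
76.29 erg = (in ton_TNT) 1.823e-15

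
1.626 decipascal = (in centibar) 0.0001626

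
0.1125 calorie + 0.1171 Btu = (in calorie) 29.64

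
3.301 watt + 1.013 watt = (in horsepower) 0.005785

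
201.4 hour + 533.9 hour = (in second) 2.647e+06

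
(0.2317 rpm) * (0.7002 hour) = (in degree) 3504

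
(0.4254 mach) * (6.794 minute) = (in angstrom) 5.905e+14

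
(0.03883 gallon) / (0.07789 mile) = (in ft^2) 1.262e-05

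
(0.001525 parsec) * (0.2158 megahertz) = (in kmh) 3.656e+19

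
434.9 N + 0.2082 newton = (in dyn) 4.351e+07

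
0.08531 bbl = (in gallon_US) 3.583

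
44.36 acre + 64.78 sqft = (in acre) 44.36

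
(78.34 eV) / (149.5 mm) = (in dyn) 8.396e-12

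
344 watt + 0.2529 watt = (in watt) 344.3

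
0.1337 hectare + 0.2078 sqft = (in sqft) 1.439e+04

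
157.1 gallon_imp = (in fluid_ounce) 2.415e+04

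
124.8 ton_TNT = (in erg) 5.222e+18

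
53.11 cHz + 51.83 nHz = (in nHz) 5.311e+08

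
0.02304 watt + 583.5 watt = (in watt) 583.5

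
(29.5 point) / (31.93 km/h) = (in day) 1.358e-08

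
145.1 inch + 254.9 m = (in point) 7.33e+05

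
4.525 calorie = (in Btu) 0.01794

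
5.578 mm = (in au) 3.729e-14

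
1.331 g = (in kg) 0.001331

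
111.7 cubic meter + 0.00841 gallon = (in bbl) 702.6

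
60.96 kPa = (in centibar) 60.96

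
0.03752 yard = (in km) 3.431e-05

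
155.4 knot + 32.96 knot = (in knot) 188.4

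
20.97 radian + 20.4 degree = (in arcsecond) 4.399e+06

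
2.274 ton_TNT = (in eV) 5.938e+28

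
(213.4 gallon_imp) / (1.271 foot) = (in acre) 0.0006188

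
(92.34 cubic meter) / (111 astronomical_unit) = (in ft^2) 5.986e-11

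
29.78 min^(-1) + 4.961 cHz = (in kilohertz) 0.0005459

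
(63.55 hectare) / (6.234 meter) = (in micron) 1.019e+11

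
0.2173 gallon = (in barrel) 0.005174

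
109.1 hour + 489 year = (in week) 2.55e+04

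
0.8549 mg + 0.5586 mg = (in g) 0.001413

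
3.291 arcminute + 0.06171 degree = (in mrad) 2.034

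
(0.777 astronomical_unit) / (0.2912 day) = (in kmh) 1.663e+07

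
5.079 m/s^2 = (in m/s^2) 5.079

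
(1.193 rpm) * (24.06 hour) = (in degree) 6.2e+05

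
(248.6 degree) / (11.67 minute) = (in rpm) 0.05917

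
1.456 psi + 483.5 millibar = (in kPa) 58.39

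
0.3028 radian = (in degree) 17.35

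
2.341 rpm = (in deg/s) 14.05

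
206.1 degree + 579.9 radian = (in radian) 583.5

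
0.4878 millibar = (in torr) 0.3659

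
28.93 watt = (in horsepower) 0.0388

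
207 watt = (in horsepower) 0.2776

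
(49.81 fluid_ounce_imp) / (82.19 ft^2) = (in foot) 0.0006081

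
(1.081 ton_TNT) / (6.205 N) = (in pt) 2.066e+12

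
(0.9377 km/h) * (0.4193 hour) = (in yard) 430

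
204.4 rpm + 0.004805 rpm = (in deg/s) 1226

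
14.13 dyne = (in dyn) 14.13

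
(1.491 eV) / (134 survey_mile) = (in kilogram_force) 1.13e-25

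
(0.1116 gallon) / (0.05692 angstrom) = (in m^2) 7.422e+07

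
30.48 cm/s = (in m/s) 0.3048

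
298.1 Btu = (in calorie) 7.517e+04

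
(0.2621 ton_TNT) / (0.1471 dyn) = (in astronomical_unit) 4983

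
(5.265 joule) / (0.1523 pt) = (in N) 9.799e+04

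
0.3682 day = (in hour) 8.837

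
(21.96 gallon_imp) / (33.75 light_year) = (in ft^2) 3.365e-18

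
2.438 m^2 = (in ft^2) 26.24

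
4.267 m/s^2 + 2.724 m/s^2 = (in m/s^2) 6.991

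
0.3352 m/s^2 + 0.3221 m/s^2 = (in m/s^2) 0.6573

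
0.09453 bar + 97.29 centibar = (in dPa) 1.067e+06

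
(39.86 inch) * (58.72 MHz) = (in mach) 1.746e+05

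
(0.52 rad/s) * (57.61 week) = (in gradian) 1.153e+09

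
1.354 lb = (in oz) 21.66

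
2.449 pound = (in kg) 1.111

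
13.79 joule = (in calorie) 3.296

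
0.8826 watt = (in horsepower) 0.001184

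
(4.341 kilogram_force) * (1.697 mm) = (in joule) 0.07224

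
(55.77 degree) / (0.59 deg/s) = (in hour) 0.02626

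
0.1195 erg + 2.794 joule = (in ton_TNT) 6.678e-10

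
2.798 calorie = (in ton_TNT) 2.798e-09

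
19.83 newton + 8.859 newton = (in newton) 28.69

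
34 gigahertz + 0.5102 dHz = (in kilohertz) 3.4e+07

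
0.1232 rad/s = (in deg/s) 7.059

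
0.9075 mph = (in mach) 0.001191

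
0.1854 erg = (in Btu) 1.757e-11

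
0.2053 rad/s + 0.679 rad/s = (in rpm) 8.444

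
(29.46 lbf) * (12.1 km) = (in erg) 1.586e+13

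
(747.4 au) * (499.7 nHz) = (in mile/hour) 1.25e+08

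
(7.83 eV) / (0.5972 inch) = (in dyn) 8.27e-12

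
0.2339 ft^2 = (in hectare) 2.173e-06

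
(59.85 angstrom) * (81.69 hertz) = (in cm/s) 4.889e-05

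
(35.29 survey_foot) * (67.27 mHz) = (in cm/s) 72.36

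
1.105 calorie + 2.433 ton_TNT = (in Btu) 9.648e+06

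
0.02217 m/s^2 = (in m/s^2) 0.02217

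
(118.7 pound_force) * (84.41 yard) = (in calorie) 9740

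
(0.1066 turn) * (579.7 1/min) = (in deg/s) 370.8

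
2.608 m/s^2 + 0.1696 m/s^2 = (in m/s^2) 2.778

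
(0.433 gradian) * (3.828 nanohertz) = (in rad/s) 2.604e-11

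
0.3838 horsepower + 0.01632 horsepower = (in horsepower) 0.4001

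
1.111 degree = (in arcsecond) 4000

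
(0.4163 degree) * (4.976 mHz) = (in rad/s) 3.615e-05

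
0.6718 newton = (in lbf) 0.151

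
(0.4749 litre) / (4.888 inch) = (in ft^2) 0.04117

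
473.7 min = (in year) 0.0009013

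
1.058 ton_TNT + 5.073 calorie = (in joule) 4.427e+09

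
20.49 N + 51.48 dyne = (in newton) 20.49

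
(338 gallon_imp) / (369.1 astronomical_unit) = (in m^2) 2.783e-14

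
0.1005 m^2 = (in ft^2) 1.082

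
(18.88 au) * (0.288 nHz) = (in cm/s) 8.134e+04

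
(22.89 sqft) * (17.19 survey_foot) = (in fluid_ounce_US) 3.768e+05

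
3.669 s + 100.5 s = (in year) 3.303e-06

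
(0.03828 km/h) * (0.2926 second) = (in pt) 8.819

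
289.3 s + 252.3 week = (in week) 252.3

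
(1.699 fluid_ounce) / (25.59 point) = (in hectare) 5.566e-07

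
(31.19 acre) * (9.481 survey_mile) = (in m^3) 1.926e+09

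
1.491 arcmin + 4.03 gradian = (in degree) 3.652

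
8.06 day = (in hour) 193.4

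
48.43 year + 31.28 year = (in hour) 6.983e+05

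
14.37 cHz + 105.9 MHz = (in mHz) 1.059e+11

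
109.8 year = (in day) 4.008e+04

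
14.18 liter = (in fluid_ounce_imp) 499.1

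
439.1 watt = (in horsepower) 0.5888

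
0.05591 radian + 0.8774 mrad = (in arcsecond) 1.171e+04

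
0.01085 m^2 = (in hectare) 1.085e-06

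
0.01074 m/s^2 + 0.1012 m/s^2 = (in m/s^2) 0.1119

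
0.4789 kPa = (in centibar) 0.4789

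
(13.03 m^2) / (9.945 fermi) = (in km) 1.31e+12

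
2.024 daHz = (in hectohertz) 0.2024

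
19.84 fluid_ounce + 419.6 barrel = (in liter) 6.671e+04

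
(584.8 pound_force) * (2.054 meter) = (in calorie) 1277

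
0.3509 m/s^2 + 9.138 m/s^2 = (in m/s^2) 9.489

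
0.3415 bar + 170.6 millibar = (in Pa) 5.121e+04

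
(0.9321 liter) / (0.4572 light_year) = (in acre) 5.325e-23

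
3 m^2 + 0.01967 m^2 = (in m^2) 3.02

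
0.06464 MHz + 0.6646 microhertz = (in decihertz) 6.464e+05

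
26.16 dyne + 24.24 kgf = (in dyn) 2.377e+07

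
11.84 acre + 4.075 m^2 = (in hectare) 4.792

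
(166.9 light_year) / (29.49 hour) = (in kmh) 5.354e+13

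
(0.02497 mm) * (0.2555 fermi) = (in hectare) 6.38e-25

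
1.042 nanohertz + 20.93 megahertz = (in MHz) 20.93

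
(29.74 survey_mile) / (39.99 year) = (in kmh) 0.0001366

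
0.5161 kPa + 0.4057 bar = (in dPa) 4.109e+05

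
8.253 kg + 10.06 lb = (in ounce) 452.1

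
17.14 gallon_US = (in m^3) 0.06488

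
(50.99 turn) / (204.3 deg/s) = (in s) 89.85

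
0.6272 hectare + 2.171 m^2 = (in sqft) 6.753e+04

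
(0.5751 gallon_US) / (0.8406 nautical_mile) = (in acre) 3.455e-10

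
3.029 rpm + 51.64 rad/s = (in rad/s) 51.96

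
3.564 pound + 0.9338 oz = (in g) 1643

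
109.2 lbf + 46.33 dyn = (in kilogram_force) 49.53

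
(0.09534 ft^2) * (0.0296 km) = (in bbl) 1.649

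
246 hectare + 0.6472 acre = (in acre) 608.5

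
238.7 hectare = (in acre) 589.8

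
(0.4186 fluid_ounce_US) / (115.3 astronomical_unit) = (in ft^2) 7.725e-18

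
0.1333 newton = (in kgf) 0.01359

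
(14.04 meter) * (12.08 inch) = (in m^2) 4.308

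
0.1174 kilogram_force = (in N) 1.151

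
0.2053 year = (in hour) 1798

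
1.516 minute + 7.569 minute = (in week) 0.0009013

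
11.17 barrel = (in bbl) 11.17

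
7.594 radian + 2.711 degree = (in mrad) 7641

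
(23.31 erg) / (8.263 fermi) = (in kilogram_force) 2.877e+07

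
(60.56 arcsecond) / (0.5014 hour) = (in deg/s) 9.32e-06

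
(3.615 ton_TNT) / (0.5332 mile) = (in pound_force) 3.963e+06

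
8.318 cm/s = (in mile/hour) 0.1861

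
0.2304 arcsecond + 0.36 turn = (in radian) 2.262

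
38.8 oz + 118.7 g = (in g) 1219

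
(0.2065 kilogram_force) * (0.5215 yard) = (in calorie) 0.2308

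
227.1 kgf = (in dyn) 2.227e+08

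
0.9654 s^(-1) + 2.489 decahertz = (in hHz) 0.2586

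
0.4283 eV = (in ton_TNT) 1.64e-29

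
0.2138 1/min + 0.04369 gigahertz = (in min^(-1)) 2.621e+09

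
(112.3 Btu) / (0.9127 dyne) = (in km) 1.298e+07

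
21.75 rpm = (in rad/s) 2.278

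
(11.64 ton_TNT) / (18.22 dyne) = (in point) 7.577e+17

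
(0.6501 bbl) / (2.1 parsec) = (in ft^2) 1.717e-17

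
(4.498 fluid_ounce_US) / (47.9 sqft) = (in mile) 1.857e-08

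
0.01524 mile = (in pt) 6.952e+04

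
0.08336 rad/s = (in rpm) 0.796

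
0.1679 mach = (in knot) 111.1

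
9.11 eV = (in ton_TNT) 3.488e-28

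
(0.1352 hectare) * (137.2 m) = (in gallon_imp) 4.08e+07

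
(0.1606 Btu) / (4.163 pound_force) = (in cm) 915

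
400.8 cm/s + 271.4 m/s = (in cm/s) 2.754e+04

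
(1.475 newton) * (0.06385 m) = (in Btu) 8.926e-05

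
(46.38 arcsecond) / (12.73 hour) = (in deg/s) 2.811e-07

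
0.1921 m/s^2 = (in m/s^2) 0.1921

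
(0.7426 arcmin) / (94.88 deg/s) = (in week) 2.157e-10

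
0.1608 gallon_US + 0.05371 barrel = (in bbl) 0.05754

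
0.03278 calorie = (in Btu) 0.00013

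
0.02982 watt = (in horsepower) 3.999e-05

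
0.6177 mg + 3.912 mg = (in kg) 4.53e-06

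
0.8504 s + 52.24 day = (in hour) 1254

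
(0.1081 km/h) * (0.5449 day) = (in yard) 1546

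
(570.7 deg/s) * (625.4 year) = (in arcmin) 6.753e+14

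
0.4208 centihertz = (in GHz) 4.208e-12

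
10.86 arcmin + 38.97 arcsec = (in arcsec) 690.6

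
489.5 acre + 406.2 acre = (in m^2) 3.625e+06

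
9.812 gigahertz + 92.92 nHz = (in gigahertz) 9.812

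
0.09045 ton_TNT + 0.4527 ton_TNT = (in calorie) 5.432e+08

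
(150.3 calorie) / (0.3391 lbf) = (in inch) 1.641e+04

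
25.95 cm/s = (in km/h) 0.9342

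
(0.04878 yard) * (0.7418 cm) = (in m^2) 0.0003309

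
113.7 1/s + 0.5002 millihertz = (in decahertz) 11.37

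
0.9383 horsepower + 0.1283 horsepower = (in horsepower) 1.067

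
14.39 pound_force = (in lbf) 14.39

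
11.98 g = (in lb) 0.02641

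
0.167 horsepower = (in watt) 124.5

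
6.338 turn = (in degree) 2282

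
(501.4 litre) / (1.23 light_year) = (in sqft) 4.638e-16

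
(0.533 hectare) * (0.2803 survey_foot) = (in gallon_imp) 1.002e+05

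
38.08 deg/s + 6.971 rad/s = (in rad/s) 7.636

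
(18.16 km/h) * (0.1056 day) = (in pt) 1.305e+08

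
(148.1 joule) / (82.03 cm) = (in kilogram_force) 18.41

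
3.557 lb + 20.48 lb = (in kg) 10.9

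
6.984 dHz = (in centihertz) 69.84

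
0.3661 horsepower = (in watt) 273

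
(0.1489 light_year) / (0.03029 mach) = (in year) 4.331e+06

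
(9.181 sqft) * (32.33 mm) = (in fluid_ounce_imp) 970.5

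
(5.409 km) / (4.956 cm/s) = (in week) 0.1805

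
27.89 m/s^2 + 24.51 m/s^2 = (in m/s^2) 52.4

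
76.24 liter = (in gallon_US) 20.14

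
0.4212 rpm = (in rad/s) 0.04411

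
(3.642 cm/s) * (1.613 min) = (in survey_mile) 0.00219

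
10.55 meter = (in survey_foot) 34.61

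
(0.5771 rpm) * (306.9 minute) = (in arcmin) 3.826e+06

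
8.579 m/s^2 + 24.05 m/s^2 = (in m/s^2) 32.63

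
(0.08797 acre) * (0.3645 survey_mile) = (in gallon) 5.517e+07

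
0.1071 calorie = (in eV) 2.797e+18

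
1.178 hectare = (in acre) 2.911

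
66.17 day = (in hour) 1588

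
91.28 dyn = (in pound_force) 0.0002052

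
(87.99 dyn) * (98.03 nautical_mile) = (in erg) 1.597e+09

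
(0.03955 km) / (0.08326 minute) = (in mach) 0.02325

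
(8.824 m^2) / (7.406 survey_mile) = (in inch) 0.02915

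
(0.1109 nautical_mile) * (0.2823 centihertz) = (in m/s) 0.5798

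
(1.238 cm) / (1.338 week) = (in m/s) 1.53e-08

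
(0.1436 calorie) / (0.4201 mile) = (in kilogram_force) 9.062e-05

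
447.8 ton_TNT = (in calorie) 4.478e+11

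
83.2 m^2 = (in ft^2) 895.6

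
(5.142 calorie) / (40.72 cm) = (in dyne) 5.283e+06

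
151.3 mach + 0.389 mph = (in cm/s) 5.152e+06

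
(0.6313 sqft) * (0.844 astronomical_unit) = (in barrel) 4.658e+10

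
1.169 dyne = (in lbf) 2.628e-06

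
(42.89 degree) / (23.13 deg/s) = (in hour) 0.0005151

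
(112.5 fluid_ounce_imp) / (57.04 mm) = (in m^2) 0.05604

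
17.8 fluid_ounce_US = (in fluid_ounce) 17.8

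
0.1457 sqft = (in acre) 3.345e-06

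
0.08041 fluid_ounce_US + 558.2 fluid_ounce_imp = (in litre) 15.86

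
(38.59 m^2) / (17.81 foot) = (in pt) 2.015e+04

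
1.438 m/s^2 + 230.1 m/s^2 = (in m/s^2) 231.5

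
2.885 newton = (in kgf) 0.2942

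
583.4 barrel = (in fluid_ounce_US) 3.136e+06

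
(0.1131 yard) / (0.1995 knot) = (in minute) 0.01679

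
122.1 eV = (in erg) 1.956e-10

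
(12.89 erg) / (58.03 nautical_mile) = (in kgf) 1.223e-12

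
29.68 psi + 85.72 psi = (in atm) 7.853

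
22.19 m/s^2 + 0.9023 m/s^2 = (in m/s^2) 23.09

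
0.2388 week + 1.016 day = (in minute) 3870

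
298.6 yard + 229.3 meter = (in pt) 1.424e+06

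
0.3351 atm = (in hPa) 339.5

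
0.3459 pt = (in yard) 0.0001334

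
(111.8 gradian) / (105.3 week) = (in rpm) 2.633e-07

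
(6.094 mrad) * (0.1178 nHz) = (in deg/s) 4.113e-11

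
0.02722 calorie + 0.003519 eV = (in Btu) 0.0001079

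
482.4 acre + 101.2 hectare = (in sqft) 3.191e+07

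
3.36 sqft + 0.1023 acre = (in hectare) 0.04143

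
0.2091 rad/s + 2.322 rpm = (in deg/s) 25.91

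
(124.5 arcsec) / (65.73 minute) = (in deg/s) 8.769e-06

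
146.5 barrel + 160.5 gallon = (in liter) 2.39e+04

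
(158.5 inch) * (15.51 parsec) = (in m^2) 1.927e+18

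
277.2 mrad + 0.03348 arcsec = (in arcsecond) 5.718e+04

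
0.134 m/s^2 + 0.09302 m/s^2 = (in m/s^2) 0.227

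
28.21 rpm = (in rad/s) 2.954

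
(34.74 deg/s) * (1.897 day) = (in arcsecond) 2.05e+10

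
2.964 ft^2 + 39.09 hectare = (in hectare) 39.09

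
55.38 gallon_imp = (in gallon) 66.51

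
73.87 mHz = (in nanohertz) 7.387e+07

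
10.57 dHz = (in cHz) 105.7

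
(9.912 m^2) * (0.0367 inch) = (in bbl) 0.05812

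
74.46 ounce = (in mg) 2.111e+06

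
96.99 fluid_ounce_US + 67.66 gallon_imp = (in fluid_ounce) 1.05e+04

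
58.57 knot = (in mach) 0.08849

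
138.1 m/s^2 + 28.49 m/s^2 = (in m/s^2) 166.6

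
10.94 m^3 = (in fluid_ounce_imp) 3.85e+05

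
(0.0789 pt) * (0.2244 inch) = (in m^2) 1.586e-07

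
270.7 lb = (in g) 1.228e+05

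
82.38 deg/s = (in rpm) 13.73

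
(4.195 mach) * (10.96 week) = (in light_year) 1.001e-06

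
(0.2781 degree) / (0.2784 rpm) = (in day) 1.927e-06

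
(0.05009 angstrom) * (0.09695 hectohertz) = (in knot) 9.44e-11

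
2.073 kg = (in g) 2073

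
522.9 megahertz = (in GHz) 0.5229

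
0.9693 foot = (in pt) 837.5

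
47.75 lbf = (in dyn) 2.124e+07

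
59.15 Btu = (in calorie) 1.492e+04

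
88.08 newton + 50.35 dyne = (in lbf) 19.8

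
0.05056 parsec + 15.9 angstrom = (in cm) 1.56e+17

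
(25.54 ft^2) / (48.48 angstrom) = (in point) 1.387e+12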